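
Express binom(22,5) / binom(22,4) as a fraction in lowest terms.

C(n,k+1)/C(n,k) = (n−k)/(k+1) = (22−4)/(4+1) = 18/5.

18/5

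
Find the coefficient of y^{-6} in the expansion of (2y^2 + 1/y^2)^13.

41184

General term: C(13,j)·(2y^2)^j·(1/y^2)^(13-j), with y-exponent 2j − 2(13−j) = 4j − 26.
Set 4j − 26 = -6: j = 5.
C(13,5) = 1287; 2^5 = 32; 1^8 = 1.
Coefficient = 1287 · 32 · 1 = 41184.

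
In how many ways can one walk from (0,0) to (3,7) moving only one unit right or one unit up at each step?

Each path is a sequence of 10 steps with 3 rights: C(10,3) = 120.

120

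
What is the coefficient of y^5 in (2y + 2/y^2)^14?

General term: C(14,j)·(2y)^j·(2/y^2)^(14-j), with y-exponent 1j − 2(14−j) = 3j − 28.
Set 3j − 28 = 5: j = 11.
C(14,11) = 364; 2^11 = 2048; 2^3 = 8.
Coefficient = 364 · 2048 · 8 = 5963776.

5963776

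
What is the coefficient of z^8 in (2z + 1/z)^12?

General term: C(12,j)·(2z)^j·(1/z)^(12-j), with z-exponent 1j − 1(12−j) = 2j − 12.
Set 2j − 12 = 8: j = 10.
C(12,10) = 66; 2^10 = 1024; 1^2 = 1.
Coefficient = 66 · 1024 · 1 = 67584.

67584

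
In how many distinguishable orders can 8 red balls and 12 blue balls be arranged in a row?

Choose positions for the red balls: C(20,8) = 125970.

125970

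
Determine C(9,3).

C(9,3) = (9·8·7) / 3! = 504 / 6 = 84.

84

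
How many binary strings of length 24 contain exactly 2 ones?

Choose the 2 positions: C(24,2) = 276.

276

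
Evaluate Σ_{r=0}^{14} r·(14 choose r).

114688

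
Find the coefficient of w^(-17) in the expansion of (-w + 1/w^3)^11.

330

General term: C(11,j)·(-w)^j·(1/w^3)^(11-j), with w-exponent 1j − 3(11−j) = 4j − 33.
Set 4j − 33 = -17: j = 4.
C(11,4) = 330; (-1)^4 = 1; 1^7 = 1.
Coefficient = 330 · 1 · 1 = 330.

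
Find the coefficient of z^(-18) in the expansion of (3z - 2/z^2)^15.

General term: C(15,j)·(3z)^j·(-2/z^2)^(15-j), with z-exponent 1j − 2(15−j) = 3j − 30.
Set 3j − 30 = -18: j = 4.
C(15,4) = 1365; 3^4 = 81; (-2)^11 = -2048.
Coefficient = 1365 · 81 · (-2048) = -226437120.

-226437120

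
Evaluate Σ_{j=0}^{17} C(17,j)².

2333606220

By Vandermonde's identity, Σ C(17,j)² = C(34,17) = 2333606220.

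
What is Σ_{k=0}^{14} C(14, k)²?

Σ C(14,k)² is the coefficient of x^14 in (1+x)^14(1+x)^14 = (1+x)^28, i.e. C(28,14) = 40116600.

40116600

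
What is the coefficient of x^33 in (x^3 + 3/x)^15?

General term: C(15,j)·(x^3)^j·(3/x)^(15-j), with x-exponent 3j − 1(15−j) = 4j − 15.
Set 4j − 15 = 33: j = 12.
C(15,12) = 455; 1^12 = 1; 3^3 = 27.
Coefficient = 455 · 1 · 27 = 12285.

12285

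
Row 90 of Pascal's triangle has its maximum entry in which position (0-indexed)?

C(90,j) is maximized at j = 90/2 = 45.

45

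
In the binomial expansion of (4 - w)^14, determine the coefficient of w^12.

1456

The general term is C(14,j)·(4)^j·(-w)^(14-j); the w^12 term has j = 2.
C(14,2) = 91.
Coefficient = C(14,2) · 4^2 = 91 · 16 = 1456.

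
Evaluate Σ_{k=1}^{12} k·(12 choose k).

24576

Since k·C(12,k) = 12·C(11,k−1), the sum is 12·2^11 = 12·2048 = 24576.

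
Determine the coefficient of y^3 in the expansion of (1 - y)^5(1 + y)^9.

-16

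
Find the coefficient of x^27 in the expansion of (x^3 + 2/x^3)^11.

General term: C(11,j)·(x^3)^j·(2/x^3)^(11-j), with x-exponent 3j − 3(11−j) = 6j − 33.
Set 6j − 33 = 27: j = 10.
C(11,10) = 11; 1^10 = 1; 2^1 = 2.
Coefficient = 11 · 1 · 2 = 22.

22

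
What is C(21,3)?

1330

C(21,3) = (21·20·19) / 3! = 7980 / 6 = 1330.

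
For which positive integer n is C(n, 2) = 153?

n(n−1)/2 = 153 ⇒ n(n−1) = 306. Since 18·17 = 306, n = 18.

18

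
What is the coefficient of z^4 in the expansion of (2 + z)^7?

The general term is C(7,j)·(2)^j·(z)^(7-j); the z^4 term has j = 3.
C(7,3) = 35.
Coefficient = C(7,3) · 2^3 = 35 · 8 = 280.

280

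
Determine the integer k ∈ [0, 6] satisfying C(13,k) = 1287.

C(13,k) increases on 0 ≤ k ≤ 6. C(13,4) = 715 and C(13,5) = 1287, so k = 5.

5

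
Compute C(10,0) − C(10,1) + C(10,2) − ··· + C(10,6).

The partial alternating sum Σ_{k=0}^{6} (−1)^k C(10,k) = (−1)^6 C(9,6) = 84.

84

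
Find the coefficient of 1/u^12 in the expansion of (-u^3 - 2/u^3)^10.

15360

General term: C(10,j)·(-u^3)^j·(-2/u^3)^(10-j), with u-exponent 3j − 3(10−j) = 6j − 30.
Set 6j − 30 = -12: j = 3.
C(10,3) = 120; (-1)^3 = -1; (-2)^7 = -128.
Coefficient = 120 · (-1) · (-128) = 15360.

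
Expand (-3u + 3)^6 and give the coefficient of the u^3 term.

The general term is C(6,j)·(-3u)^j·(3)^(6-j); the u^3 term has j = 3.
C(6,3) = 20.
Coefficient = C(6,3) · (-3)^3 · 3^3 = 20 · (-27) · 27 = -14580.

-14580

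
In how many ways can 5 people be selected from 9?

126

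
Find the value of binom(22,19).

1540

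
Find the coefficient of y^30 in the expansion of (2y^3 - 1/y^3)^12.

-24576

General term: C(12,j)·(2y^3)^j·(-1/y^3)^(12-j), with y-exponent 3j − 3(12−j) = 6j − 36.
Set 6j − 36 = 30: j = 11.
C(12,11) = 12; 2^11 = 2048; (-1)^1 = -1.
Coefficient = 12 · 2048 · (-1) = -24576.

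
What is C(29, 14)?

C(29,14) = (29·28·27·26·25·24·23·22·21·20·19·18·17·16) / 14! = 6761440164390912000 / 87178291200 = 77558760.

77558760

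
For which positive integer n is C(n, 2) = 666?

n(n−1)/2 = 666 ⇒ n(n−1) = 1332. Since 37·36 = 1332, n = 37.

37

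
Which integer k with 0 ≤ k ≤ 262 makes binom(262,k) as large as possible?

C(262,k) is maximized at k = 262/2 = 131.

131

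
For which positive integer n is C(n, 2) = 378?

n(n−1)/2 = 378 ⇒ n(n−1) = 756. Since 28·27 = 756, n = 28.

28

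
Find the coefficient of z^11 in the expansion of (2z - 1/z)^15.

860160

General term: C(15,j)·(2z)^j·(-1/z)^(15-j), with z-exponent 1j − 1(15−j) = 2j − 15.
Set 2j − 15 = 11: j = 13.
C(15,13) = 105; 2^13 = 8192; (-1)^2 = 1.
Coefficient = 105 · 8192 · 1 = 860160.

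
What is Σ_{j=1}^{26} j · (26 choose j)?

872415232

Since j·C(26,j) = 26·C(25,j−1), the sum is 26·2^25 = 26·33554432 = 872415232.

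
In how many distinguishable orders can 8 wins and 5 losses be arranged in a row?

Choose positions for the wins: C(13,8) = 1287.

1287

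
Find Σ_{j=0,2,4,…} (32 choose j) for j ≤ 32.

Even-j terms of row 32 sum to 2^31 = 2147483648.

2147483648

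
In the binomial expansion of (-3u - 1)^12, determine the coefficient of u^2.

594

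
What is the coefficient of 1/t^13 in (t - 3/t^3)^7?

-5103

General term: C(7,j)·(t)^j·(-3/t^3)^(7-j), with t-exponent 1j − 3(7−j) = 4j − 21.
Set 4j − 21 = -13: j = 2.
C(7,2) = 21; 1^2 = 1; (-3)^5 = -243.
Coefficient = 21 · 1 · (-243) = -5103.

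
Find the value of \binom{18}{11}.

C(18,11) = C(18,7) by symmetry.
C(18,7) = (18·17·16·15·14·13·12) / 7! = 160392960 / 5040 = 31824.

31824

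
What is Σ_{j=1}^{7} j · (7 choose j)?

Differentiating (1+x)^7 and setting x=1: Σ j·C(7,j) = 7·2^6 = 448.

448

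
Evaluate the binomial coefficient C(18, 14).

C(18,14) = C(18,4) by symmetry.
C(18,4) = (18·17·16·15) / 4! = 73440 / 24 = 3060.

3060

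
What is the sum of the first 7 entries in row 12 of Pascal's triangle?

2510

1 + 12 + 66 + 220 + 495 + 792 + 924 = 2510.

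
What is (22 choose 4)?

C(22,4) = (22·21·20·19) / 4! = 175560 / 24 = 7315.

7315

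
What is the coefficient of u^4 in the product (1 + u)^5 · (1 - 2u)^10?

165

Coefficient of u^4 = Σ_{j} C(5,j)·1^j·C(10,4-j)·(-2)^(4-j) for j from 0 to 4.
= 3360 + (-4800) + 1800 + (-200) + 5 = 165.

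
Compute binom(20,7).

C(20,7) = (20·19·18·17·16·15·14) / 7! = 390700800 / 5040 = 77520.

77520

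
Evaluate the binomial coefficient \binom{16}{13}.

560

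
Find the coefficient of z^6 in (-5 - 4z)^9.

-43008000

The general term is C(9,j)·(-5)^j·(-4z)^(9-j); the z^6 term has j = 3.
C(9,3) = 84.
Coefficient = C(9,3) · (-5)^3 · (-4)^6 = 84 · (-125) · 4096 = -43008000.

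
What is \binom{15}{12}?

455

C(15,12) = C(15,3) by symmetry.
C(15,3) = (15·14·13) / 3! = 2730 / 6 = 455.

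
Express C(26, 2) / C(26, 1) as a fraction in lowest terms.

C(n,k+1)/C(n,k) = (n−k)/(k+1) = (26−1)/(1+1) = 25/2.

25/2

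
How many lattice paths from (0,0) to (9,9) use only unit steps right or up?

Each path is a sequence of 18 steps with 9 rights: C(18,9) = 48620.

48620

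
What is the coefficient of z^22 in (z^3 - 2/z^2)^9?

General term: C(9,j)·(z^3)^j·(-2/z^2)^(9-j), with z-exponent 3j − 2(9−j) = 5j − 18.
Set 5j − 18 = 22: j = 8.
C(9,8) = 9; 1^8 = 1; (-2)^1 = -2.
Coefficient = 9 · 1 · (-2) = -18.

-18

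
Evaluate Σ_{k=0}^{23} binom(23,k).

8388608

Setting x = 1 in (1+x)^23 gives Σ C(23,k) = 2^23 = 8388608.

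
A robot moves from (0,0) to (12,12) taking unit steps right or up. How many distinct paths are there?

2704156

Each path is a sequence of 24 steps with 12 rights: C(24,12) = 2704156.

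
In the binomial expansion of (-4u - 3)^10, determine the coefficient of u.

787320

The general term is C(10,j)·(-4u)^j·(-3)^(10-j); the u^1 term has j = 1.
C(10,1) = 10.
Coefficient = C(10,1) · (-4)^1 · (-3)^9 = 10 · (-4) · (-19683) = 787320.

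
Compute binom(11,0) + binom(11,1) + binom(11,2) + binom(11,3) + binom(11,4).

562

1 + 11 + 55 + 165 + 330 = 562.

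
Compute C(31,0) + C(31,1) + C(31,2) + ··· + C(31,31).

2147483648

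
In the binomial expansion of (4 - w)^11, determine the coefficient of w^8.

10560

The general term is C(11,j)·(4)^j·(-w)^(11-j); the w^8 term has j = 3.
C(11,3) = 165.
Coefficient = C(11,3) · 4^3 = 165 · 64 = 10560.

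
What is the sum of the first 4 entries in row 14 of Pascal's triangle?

470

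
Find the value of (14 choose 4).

1001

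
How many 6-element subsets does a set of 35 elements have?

1623160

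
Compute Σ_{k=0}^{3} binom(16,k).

697

1 + 16 + 120 + 560 = 697.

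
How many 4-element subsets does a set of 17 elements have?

C(17,4) = (17·16·15·14) / 4! = 57120 / 24 = 2380.

2380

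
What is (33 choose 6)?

1107568

C(33,6) = (33·32·31·30·29·28) / 6! = 797448960 / 720 = 1107568.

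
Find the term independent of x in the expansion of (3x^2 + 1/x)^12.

40095

General term: C(12,j)·(3x^2)^j·(1/x)^(12-j), with x-exponent 2j − 1(12−j) = 3j − 12.
Set 3j − 12 = 0: j = 4.
C(12,4) = 495; 3^4 = 81; 1^8 = 1.
Coefficient = 495 · 81 · 1 = 40095.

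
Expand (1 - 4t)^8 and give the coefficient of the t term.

-32

The general term is C(8,j)·(1)^j·(-4t)^(8-j); the t^1 term has j = 7.
C(8,7) = 8.
Coefficient = C(8,7) · (-4)^1 = 8 · (-4) = -32.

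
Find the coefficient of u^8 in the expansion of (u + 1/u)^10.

10

General term: C(10,j)·(u)^j·(1/u)^(10-j), with u-exponent 1j − 1(10−j) = 2j − 10.
Set 2j − 10 = 8: j = 9.
C(10,9) = 10; 1^9 = 1; 1^1 = 1.
Coefficient = 10 · 1 · 1 = 10.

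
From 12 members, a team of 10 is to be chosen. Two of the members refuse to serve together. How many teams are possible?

All 10-subsets: C(12,10) = 66. Those containing both fixed elements: C(10,8) = 45.
66 − 45 = 21.

21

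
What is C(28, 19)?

C(28,19) = C(28,9) by symmetry.
C(28,9) = (28·27·26·25·24·23·22·21·20) / 9! = 2506375872000 / 362880 = 6906900.

6906900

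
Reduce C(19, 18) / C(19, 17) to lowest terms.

1/9

C(n,k+1)/C(n,k) = (n−k)/(k+1) = (19−17)/(17+1) = 2/18 = 1/9.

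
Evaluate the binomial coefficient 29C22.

1560780

C(29,22) = C(29,7) by symmetry.
C(29,7) = (29·28·27·26·25·24·23) / 7! = 7866331200 / 5040 = 1560780.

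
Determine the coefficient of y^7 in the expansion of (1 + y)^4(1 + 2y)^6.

Coefficient of y^7 = Σ_{j} C(4,j)·1^j·C(6,7-j)·2^(7-j) for j from 1 to 4.
= 256 + 1152 + 960 + 160 = 2528.

2528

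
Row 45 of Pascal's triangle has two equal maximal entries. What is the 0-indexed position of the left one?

22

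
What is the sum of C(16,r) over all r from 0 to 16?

65536

Setting x = 1 in (1+x)^16 gives Σ C(16,r) = 2^16 = 65536.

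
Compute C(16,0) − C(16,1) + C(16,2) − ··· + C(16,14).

15

The partial alternating sum Σ_{k=0}^{14} (−1)^k C(16,k) = (−1)^14 C(15,14) = 15.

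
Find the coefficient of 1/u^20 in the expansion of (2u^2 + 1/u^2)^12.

General term: C(12,j)·(2u^2)^j·(1/u^2)^(12-j), with u-exponent 2j − 2(12−j) = 4j − 24.
Set 4j − 24 = -20: j = 1.
C(12,1) = 12; 2^1 = 2; 1^11 = 1.
Coefficient = 12 · 2 · 1 = 24.

24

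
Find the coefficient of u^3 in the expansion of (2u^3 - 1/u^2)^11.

General term: C(11,j)·(2u^3)^j·(-1/u^2)^(11-j), with u-exponent 3j − 2(11−j) = 5j − 22.
Set 5j − 22 = 3: j = 5.
C(11,5) = 462; 2^5 = 32; (-1)^6 = 1.
Coefficient = 462 · 32 · 1 = 14784.

14784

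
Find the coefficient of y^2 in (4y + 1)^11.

880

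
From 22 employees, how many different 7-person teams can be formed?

170544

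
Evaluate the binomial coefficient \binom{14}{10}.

C(14,10) = C(14,4) by symmetry.
C(14,4) = (14·13·12·11) / 4! = 24024 / 24 = 1001.

1001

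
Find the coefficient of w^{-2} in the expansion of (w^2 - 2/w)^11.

General term: C(11,j)·(w^2)^j·(-2/w)^(11-j), with w-exponent 2j − 1(11−j) = 3j − 11.
Set 3j − 11 = -2: j = 3.
C(11,3) = 165; 1^3 = 1; (-2)^8 = 256.
Coefficient = 165 · 1 · 256 = 42240.

42240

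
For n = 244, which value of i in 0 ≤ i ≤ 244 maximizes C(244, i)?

C(244,i) is maximized at i = 244/2 = 122.

122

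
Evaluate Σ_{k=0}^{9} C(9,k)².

48620

By Vandermonde's identity, Σ C(9,k)² = C(18,9) = 48620.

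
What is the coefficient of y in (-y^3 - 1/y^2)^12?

792

General term: C(12,j)·(-y^3)^j·(-1/y^2)^(12-j), with y-exponent 3j − 2(12−j) = 5j − 24.
Set 5j − 24 = 1: j = 5.
C(12,5) = 792; (-1)^5 = -1; (-1)^7 = -1.
Coefficient = 792 · (-1) · (-1) = 792.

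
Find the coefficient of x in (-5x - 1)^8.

40

The general term is C(8,j)·(-5x)^j·(-1)^(8-j); the x^1 term has j = 1.
C(8,1) = 8.
Coefficient = C(8,1) · (-5)^1 · (-1)^7 = 8 · (-5) · (-1) = 40.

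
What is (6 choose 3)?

C(6,3) = (6·5·4) / 3! = 120 / 6 = 20.

20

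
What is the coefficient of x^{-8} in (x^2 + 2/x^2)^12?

126720

General term: C(12,j)·(x^2)^j·(2/x^2)^(12-j), with x-exponent 2j − 2(12−j) = 4j − 24.
Set 4j − 24 = -8: j = 4.
C(12,4) = 495; 1^4 = 1; 2^8 = 256.
Coefficient = 495 · 1 · 256 = 126720.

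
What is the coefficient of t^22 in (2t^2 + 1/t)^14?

General term: C(14,j)·(2t^2)^j·(1/t)^(14-j), with t-exponent 2j − 1(14−j) = 3j − 14.
Set 3j − 14 = 22: j = 12.
C(14,12) = 91; 2^12 = 4096; 1^2 = 1.
Coefficient = 91 · 4096 · 1 = 372736.

372736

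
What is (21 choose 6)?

C(21,6) = (21·20·19·18·17·16) / 6! = 39070080 / 720 = 54264.

54264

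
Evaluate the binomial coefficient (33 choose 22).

193536720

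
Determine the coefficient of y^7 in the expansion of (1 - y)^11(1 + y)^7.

56

Coefficient of y^7 = Σ_{j} C(11,j)·(-1)^j·C(7,7-j)·1^(7-j) for j from 0 to 7.
= 1 + (-77) + 1155 + (-5775) + 11550 + (-9702) + 3234 + (-330) = 56.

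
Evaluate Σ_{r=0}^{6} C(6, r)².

Σ C(6,r)² is the coefficient of x^6 in (1+x)^6(1+x)^6 = (1+x)^12, i.e. C(12,6) = 924.

924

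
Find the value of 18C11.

C(18,11) = C(18,7) by symmetry.
C(18,7) = (18·17·16·15·14·13·12) / 7! = 160392960 / 5040 = 31824.

31824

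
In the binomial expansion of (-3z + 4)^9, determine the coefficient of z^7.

The general term is C(9,j)·(-3z)^j·(4)^(9-j); the z^7 term has j = 7.
C(9,7) = 36.
Coefficient = C(9,7) · (-3)^7 · 4^2 = 36 · (-2187) · 16 = -1259712.

-1259712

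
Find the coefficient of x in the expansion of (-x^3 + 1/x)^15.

1365

General term: C(15,j)·(-x^3)^j·(1/x)^(15-j), with x-exponent 3j − 1(15−j) = 4j − 15.
Set 4j − 15 = 1: j = 4.
C(15,4) = 1365; (-1)^4 = 1; 1^11 = 1.
Coefficient = 1365 · 1 · 1 = 1365.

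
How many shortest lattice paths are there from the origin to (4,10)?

Each path is a sequence of 14 steps with 4 rights: C(14,4) = 1001.

1001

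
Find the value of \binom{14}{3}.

364

C(14,3) = (14·13·12) / 3! = 2184 / 6 = 364.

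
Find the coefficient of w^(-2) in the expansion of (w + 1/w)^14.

General term: C(14,j)·(w)^j·(1/w)^(14-j), with w-exponent 1j − 1(14−j) = 2j − 14.
Set 2j − 14 = -2: j = 6.
C(14,6) = 3003; 1^6 = 1; 1^8 = 1.
Coefficient = 3003 · 1 · 1 = 3003.

3003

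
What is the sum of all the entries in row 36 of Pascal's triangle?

68719476736

Setting x = 1 in (1+x)^36 gives Σ C(36,i) = 2^36 = 68719476736.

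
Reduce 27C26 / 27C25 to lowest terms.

C(n,k+1)/C(n,k) = (n−k)/(k+1) = (27−25)/(25+1) = 2/26 = 1/13.

1/13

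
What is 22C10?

C(22,10) = (22·21·20·19·18·17·16·15·14·13) / 10! = 2346549004800 / 3628800 = 646646.

646646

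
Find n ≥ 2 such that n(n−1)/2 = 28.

n(n−1)/2 = 28 ⇒ n(n−1) = 56. Since 8·7 = 56, n = 8.

8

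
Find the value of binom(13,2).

C(13,2) = (13·12) / 2! = 156 / 2 = 78.

78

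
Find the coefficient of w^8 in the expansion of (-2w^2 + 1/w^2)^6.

General term: C(6,j)·(-2w^2)^j·(1/w^2)^(6-j), with w-exponent 2j − 2(6−j) = 4j − 12.
Set 4j − 12 = 8: j = 5.
C(6,5) = 6; (-2)^5 = -32; 1^1 = 1.
Coefficient = 6 · (-32) · 1 = -192.

-192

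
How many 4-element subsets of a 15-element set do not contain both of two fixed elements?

All 4-subsets: C(15,4) = 1365. Those containing both fixed elements: C(13,2) = 78.
1365 − 78 = 1287.

1287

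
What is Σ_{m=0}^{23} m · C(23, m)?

Differentiating (1+x)^23 and setting x=1: Σ m·C(23,m) = 23·2^22 = 96468992.

96468992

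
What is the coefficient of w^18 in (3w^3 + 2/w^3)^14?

945728784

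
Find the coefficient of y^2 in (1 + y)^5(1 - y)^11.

Coefficient of y^2 = Σ_{j} C(5,j)·1^j·C(11,2-j)·(-1)^(2-j) for j from 0 to 2.
= 55 + (-55) + 10 = 10.

10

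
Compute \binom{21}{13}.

C(21,13) = C(21,8) by symmetry.
C(21,8) = (21·20·19·18·17·16·15·14) / 8! = 8204716800 / 40320 = 203490.

203490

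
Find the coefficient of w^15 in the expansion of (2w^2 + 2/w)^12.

901120

General term: C(12,j)·(2w^2)^j·(2/w)^(12-j), with w-exponent 2j − 1(12−j) = 3j − 12.
Set 3j − 12 = 15: j = 9.
C(12,9) = 220; 2^9 = 512; 2^3 = 8.
Coefficient = 220 · 512 · 8 = 901120.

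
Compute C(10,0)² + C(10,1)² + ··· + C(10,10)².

Σ C(10,j)² is the coefficient of x^10 in (1+x)^10(1+x)^10 = (1+x)^20, i.e. C(20,10) = 184756.

184756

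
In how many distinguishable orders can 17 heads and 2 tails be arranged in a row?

171

Choose positions for the heads: C(19,17) = 171.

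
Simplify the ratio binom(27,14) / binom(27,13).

C(n,k+1)/C(n,k) = (n−k)/(k+1) = (27−13)/(13+1) = 14/14 = 1.

1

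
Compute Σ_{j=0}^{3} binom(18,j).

1 + 18 + 153 + 816 = 988.

988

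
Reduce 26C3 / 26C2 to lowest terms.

8

C(n,k+1)/C(n,k) = (n−k)/(k+1) = (26−2)/(2+1) = 24/3 = 8.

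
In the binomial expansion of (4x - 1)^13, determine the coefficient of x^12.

The general term is C(13,j)·(4x)^j·(-1)^(13-j); the x^12 term has j = 12.
C(13,12) = 13.
Coefficient = C(13,12) · 4^12 · (-1)^1 = 13 · 16777216 · (-1) = -218103808.

-218103808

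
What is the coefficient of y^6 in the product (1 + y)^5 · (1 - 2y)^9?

-642

Coefficient of y^6 = Σ_{j} C(5,j)·1^j·C(9,6-j)·(-2)^(6-j) for j from 0 to 5.
= 5376 + (-20160) + 20160 + (-6720) + 720 + (-18) = -642.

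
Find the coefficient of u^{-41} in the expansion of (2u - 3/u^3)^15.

General term: C(15,j)·(2u)^j·(-3/u^3)^(15-j), with u-exponent 1j − 3(15−j) = 4j − 45.
Set 4j − 45 = -41: j = 1.
C(15,1) = 15; 2^1 = 2; (-3)^14 = 4782969.
Coefficient = 15 · 2 · 4782969 = 143489070.

143489070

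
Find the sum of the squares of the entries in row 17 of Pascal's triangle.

By Vandermonde's identity, Σ C(17,k)² = C(34,17) = 2333606220.

2333606220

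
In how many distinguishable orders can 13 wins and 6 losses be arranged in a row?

27132

Choose positions for the wins: C(19,13) = 27132.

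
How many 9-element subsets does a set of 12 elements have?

220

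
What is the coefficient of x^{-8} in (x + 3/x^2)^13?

General term: C(13,j)·(x)^j·(3/x^2)^(13-j), with x-exponent 1j − 2(13−j) = 3j − 26.
Set 3j − 26 = -8: j = 6.
C(13,6) = 1716; 1^6 = 1; 3^7 = 2187.
Coefficient = 1716 · 1 · 2187 = 3752892.

3752892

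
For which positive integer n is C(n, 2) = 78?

13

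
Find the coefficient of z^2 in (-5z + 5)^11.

2685546875

The general term is C(11,j)·(-5z)^j·(5)^(11-j); the z^2 term has j = 2.
C(11,2) = 55.
Coefficient = C(11,2) · (-5)^2 · 5^9 = 55 · 25 · 1953125 = 2685546875.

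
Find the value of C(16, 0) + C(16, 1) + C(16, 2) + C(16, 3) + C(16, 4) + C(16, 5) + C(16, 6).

1 + 16 + 120 + 560 + 1820 + 4368 + 8008 = 14893.

14893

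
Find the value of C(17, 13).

C(17,13) = C(17,4) by symmetry.
C(17,4) = (17·16·15·14) / 4! = 57120 / 24 = 2380.

2380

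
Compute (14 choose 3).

364

C(14,3) = (14·13·12) / 3! = 2184 / 6 = 364.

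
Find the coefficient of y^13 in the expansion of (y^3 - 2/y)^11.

General term: C(11,j)·(y^3)^j·(-2/y)^(11-j), with y-exponent 3j − 1(11−j) = 4j − 11.
Set 4j − 11 = 13: j = 6.
C(11,6) = 462; 1^6 = 1; (-2)^5 = -32.
Coefficient = 462 · 1 · (-32) = -14784.

-14784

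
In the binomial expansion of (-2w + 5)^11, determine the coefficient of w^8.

The general term is C(11,j)·(-2w)^j·(5)^(11-j); the w^8 term has j = 8.
C(11,8) = 165.
Coefficient = C(11,8) · (-2)^8 · 5^3 = 165 · 256 · 125 = 5280000.

5280000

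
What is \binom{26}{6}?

230230

C(26,6) = (26·25·24·23·22·21) / 6! = 165765600 / 720 = 230230.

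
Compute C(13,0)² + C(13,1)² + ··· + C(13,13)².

By Vandermonde's identity, Σ C(13,i)² = C(26,13) = 10400600.

10400600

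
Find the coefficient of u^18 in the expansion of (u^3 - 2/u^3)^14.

16016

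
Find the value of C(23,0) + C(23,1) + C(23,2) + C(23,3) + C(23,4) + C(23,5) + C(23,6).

1 + 23 + 253 + 1771 + 8855 + 33649 + 100947 = 145499.

145499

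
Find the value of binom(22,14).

C(22,14) = C(22,8) by symmetry.
C(22,8) = (22·21·20·19·18·17·16·15) / 8! = 12893126400 / 40320 = 319770.

319770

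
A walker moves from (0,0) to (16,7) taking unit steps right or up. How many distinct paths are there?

245157

Each path is a sequence of 23 steps with 16 rights: C(23,16) = 245157.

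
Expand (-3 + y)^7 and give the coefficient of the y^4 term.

-945

The general term is C(7,j)·(-3)^j·(y)^(7-j); the y^4 term has j = 3.
C(7,3) = 35.
Coefficient = C(7,3) · (-3)^3 = 35 · (-27) = -945.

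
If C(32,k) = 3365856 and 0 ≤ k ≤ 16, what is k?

7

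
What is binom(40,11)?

C(40,11) = (40·39·38·37·36·35·34·33·32·31·30) / 11! = 92279715720192000 / 39916800 = 2311801440.

2311801440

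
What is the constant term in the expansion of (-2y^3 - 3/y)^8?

General term: C(8,j)·(-2y^3)^j·(-3/y)^(8-j), with y-exponent 3j − 1(8−j) = 4j − 8.
Set 4j − 8 = 0: j = 2.
C(8,2) = 28; (-2)^2 = 4; (-3)^6 = 729.
Coefficient = 28 · 4 · 729 = 81648.

81648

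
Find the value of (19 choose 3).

C(19,3) = (19·18·17) / 3! = 5814 / 6 = 969.

969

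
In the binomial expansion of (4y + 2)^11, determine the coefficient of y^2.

450560

The general term is C(11,j)·(4y)^j·(2)^(11-j); the y^2 term has j = 2.
C(11,2) = 55.
Coefficient = C(11,2) · 4^2 · 2^9 = 55 · 16 · 512 = 450560.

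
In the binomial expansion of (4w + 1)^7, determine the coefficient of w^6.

28672

The general term is C(7,j)·(4w)^j·(1)^(7-j); the w^6 term has j = 6.
C(7,6) = 7.
Coefficient = C(7,6) · 4^6 = 7 · 4096 = 28672.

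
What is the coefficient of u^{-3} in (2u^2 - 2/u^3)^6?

-1280

General term: C(6,j)·(2u^2)^j·(-2/u^3)^(6-j), with u-exponent 2j − 3(6−j) = 5j − 18.
Set 5j − 18 = -3: j = 3.
C(6,3) = 20; 2^3 = 8; (-2)^3 = -8.
Coefficient = 20 · 8 · (-8) = -1280.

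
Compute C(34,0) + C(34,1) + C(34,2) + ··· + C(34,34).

The entries of row 34 sum to 2^34 = 17179869184.

17179869184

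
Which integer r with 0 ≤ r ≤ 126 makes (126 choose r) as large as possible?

C(126,r) is maximized at r = 126/2 = 63.

63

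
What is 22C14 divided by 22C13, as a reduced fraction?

9/14

C(n,k+1)/C(n,k) = (n−k)/(k+1) = (22−13)/(13+1) = 9/14.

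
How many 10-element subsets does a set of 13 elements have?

286

C(13,10) = C(13,3) by symmetry.
C(13,3) = (13·12·11) / 3! = 1716 / 6 = 286.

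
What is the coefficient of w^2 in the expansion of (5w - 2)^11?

-704000

The general term is C(11,j)·(5w)^j·(-2)^(11-j); the w^2 term has j = 2.
C(11,2) = 55.
Coefficient = C(11,2) · 5^2 · (-2)^9 = 55 · 25 · (-512) = -704000.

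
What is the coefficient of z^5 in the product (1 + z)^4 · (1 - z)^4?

Coefficient of z^5 = Σ_{j} C(4,j)·1^j·C(4,5-j)·(-1)^(5-j) for j from 1 to 4.
= 4 + (-24) + 24 + (-4) = 0.

0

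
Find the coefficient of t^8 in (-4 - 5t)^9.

The general term is C(9,j)·(-4)^j·(-5t)^(9-j); the t^8 term has j = 1.
C(9,1) = 9.
Coefficient = C(9,1) · (-4)^1 · (-5)^8 = 9 · (-4) · 390625 = -14062500.

-14062500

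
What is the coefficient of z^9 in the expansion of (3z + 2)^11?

4330260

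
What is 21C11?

C(21,11) = C(21,10) by symmetry.
C(21,10) = (21·20·19·18·17·16·15·14·13·12) / 10! = 1279935820800 / 3628800 = 352716.

352716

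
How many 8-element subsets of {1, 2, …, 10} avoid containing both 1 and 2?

All 8-subsets: C(10,8) = 45. Those containing both fixed elements: C(8,6) = 28.
45 − 28 = 17.

17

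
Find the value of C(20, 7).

77520

C(20,7) = (20·19·18·17·16·15·14) / 7! = 390700800 / 5040 = 77520.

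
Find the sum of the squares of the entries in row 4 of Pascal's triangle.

70

Σ C(4,k)² is the coefficient of x^4 in (1+x)^4(1+x)^4 = (1+x)^8, i.e. C(8,4) = 70.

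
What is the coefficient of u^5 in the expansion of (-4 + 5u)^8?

The general term is C(8,j)·(-4)^j·(5u)^(8-j); the u^5 term has j = 3.
C(8,3) = 56.
Coefficient = C(8,3) · (-4)^3 · 5^5 = 56 · (-64) · 3125 = -11200000.

-11200000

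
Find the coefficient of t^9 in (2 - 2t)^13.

The general term is C(13,j)·(2)^j·(-2t)^(13-j); the t^9 term has j = 4.
C(13,4) = 715.
Coefficient = C(13,4) · 2^4 · (-2)^9 = 715 · 16 · (-512) = -5857280.

-5857280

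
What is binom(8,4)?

70

C(8,4) = (8·7·6·5) / 4! = 1680 / 24 = 70.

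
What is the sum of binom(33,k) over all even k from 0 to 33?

Even-k terms of row 33 sum to 2^32 = 4294967296.

4294967296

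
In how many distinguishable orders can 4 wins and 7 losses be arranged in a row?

Choose positions for the wins: C(11,4) = 330.

330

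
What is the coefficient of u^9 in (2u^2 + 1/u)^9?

5376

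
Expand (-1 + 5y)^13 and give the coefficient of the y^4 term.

-446875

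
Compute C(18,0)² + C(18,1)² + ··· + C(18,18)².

By Vandermonde's identity, Σ C(18,r)² = C(36,18) = 9075135300.

9075135300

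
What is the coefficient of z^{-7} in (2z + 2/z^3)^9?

General term: C(9,j)·(2z)^j·(2/z^3)^(9-j), with z-exponent 1j − 3(9−j) = 4j − 27.
Set 4j − 27 = -7: j = 5.
C(9,5) = 126; 2^5 = 32; 2^4 = 16.
Coefficient = 126 · 32 · 16 = 64512.

64512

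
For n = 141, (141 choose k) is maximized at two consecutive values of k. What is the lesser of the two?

70

For odd n = 141, C(141,k) peaks at k = (n−1)/2 and (n+1)/2; the lesser is 70.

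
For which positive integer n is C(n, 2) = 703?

38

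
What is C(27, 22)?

C(27,22) = C(27,5) by symmetry.
C(27,5) = (27·26·25·24·23) / 5! = 9687600 / 120 = 80730.

80730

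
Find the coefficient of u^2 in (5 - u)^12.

644531250

The general term is C(12,j)·(5)^j·(-u)^(12-j); the u^2 term has j = 10.
C(12,10) = 66.
Coefficient = C(12,10) · 5^10 = 66 · 9765625 = 644531250.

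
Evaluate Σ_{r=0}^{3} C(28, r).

1 + 28 + 378 + 3276 = 3683.

3683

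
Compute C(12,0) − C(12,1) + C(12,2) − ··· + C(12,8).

165

The partial alternating sum Σ_{k=0}^{8} (−1)^k C(12,k) = (−1)^8 C(11,8) = 165.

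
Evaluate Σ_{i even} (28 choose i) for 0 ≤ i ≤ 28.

Half of (1+1)^28 + (1−1)^28 gives the even-index sum: 2^27 = 134217728.

134217728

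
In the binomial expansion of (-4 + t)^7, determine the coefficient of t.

28672

The general term is C(7,j)·(-4)^j·(t)^(7-j); the t^1 term has j = 6.
C(7,6) = 7.
Coefficient = C(7,6) · (-4)^6 = 7 · 4096 = 28672.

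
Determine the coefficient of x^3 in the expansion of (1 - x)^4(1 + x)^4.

Coefficient of x^3 = Σ_{j} C(4,j)·(-1)^j·C(4,3-j)·1^(3-j) for j from 0 to 3.
= 4 + (-24) + 24 + (-4) = 0.

0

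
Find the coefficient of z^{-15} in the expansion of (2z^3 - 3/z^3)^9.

-314928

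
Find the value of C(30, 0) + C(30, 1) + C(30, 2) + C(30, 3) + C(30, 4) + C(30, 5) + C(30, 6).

1 + 30 + 435 + 4060 + 27405 + 142506 + 593775 = 768212.

768212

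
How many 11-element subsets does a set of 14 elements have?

364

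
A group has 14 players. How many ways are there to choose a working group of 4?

1001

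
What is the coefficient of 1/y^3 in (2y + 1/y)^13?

General term: C(13,j)·(2y)^j·(1/y)^(13-j), with y-exponent 1j − 1(13−j) = 2j − 13.
Set 2j − 13 = -3: j = 5.
C(13,5) = 1287; 2^5 = 32; 1^8 = 1.
Coefficient = 1287 · 32 · 1 = 41184.

41184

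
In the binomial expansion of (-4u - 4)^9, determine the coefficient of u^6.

-22020096

The general term is C(9,j)·(-4u)^j·(-4)^(9-j); the u^6 term has j = 6.
C(9,6) = 84.
Coefficient = C(9,6) · (-4)^6 · (-4)^3 = 84 · 4096 · (-64) = -22020096.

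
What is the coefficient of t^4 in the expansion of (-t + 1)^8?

70

The general term is C(8,j)·(-t)^j·(1)^(8-j); the t^4 term has j = 4.
C(8,4) = 70.
Coefficient = C(8,4) = 70.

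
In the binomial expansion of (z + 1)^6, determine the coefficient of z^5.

6

The general term is C(6,j)·(z)^j·(1)^(6-j); the z^5 term has j = 5.
C(6,5) = 6.
Coefficient = C(6,5) = 6.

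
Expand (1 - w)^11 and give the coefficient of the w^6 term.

462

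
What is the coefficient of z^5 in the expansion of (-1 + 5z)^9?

393750

The general term is C(9,j)·(-1)^j·(5z)^(9-j); the z^5 term has j = 4.
C(9,4) = 126.
Coefficient = C(9,4) · 5^5 = 126 · 3125 = 393750.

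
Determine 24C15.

C(24,15) = C(24,9) by symmetry.
C(24,9) = (24·23·22·21·20·19·18·17·16) / 9! = 474467051520 / 362880 = 1307504.

1307504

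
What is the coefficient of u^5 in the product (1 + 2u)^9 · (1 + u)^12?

Coefficient of u^5 = Σ_{j} C(9,j)·2^j·C(12,5-j)·1^(5-j) for j from 0 to 5.
= 792 + 8910 + 31680 + 44352 + 24192 + 4032 = 113958.

113958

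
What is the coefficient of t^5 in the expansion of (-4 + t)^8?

-3584

The general term is C(8,j)·(-4)^j·(t)^(8-j); the t^5 term has j = 3.
C(8,3) = 56.
Coefficient = C(8,3) · (-4)^3 = 56 · (-64) = -3584.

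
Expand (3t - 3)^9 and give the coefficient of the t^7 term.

The general term is C(9,j)·(3t)^j·(-3)^(9-j); the t^7 term has j = 7.
C(9,7) = 36.
Coefficient = C(9,7) · 3^7 · (-3)^2 = 36 · 2187 · 9 = 708588.

708588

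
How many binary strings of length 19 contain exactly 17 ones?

171

Choose the 17 positions: C(19,17) = 171.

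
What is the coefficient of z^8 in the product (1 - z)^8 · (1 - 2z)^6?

40081

Coefficient of z^8 = Σ_{j} C(8,j)·(-1)^j·C(6,8-j)·(-2)^(8-j) for j from 2 to 8.
= 1792 + 10752 + 16800 + 8960 + 1680 + 96 + 1 = 40081.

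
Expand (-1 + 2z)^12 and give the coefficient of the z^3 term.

The general term is C(12,j)·(-1)^j·(2z)^(12-j); the z^3 term has j = 9.
C(12,9) = 220.
Coefficient = C(12,9) · (-1)^9 · 2^3 = 220 · (-1) · 8 = -1760.

-1760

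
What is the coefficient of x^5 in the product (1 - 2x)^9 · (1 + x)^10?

-360

Coefficient of x^5 = Σ_{j} C(9,j)·(-2)^j·C(10,5-j)·1^(5-j) for j from 0 to 5.
= 252 + (-3780) + 17280 + (-30240) + 20160 + (-4032) = -360.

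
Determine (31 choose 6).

C(31,6) = (31·30·29·28·27·26) / 6! = 530122320 / 720 = 736281.

736281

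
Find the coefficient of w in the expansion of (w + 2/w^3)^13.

General term: C(13,j)·(w)^j·(2/w^3)^(13-j), with w-exponent 1j − 3(13−j) = 4j − 39.
Set 4j − 39 = 1: j = 10.
C(13,10) = 286; 1^10 = 1; 2^3 = 8.
Coefficient = 286 · 1 · 8 = 2288.

2288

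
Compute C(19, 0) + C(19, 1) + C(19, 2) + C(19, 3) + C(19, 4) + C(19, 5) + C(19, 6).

43796

1 + 19 + 171 + 969 + 3876 + 11628 + 27132 = 43796.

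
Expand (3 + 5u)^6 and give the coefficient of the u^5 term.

56250

The general term is C(6,j)·(3)^j·(5u)^(6-j); the u^5 term has j = 1.
C(6,1) = 6.
Coefficient = C(6,1) · 3^1 · 5^5 = 6 · 3 · 3125 = 56250.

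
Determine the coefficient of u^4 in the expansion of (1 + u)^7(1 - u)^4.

-6

Coefficient of u^4 = Σ_{j} C(7,j)·1^j·C(4,4-j)·(-1)^(4-j) for j from 0 to 4.
= 1 + (-28) + 126 + (-140) + 35 = -6.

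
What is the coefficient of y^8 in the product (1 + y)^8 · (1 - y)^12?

Coefficient of y^8 = Σ_{j} C(8,j)·1^j·C(12,8-j)·(-1)^(8-j) for j from 0 to 8.
= 495 + (-6336) + 25872 + (-44352) + 34650 + (-12320) + 1848 + (-96) + 1 = -238.

-238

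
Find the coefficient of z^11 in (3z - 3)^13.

124357194

The general term is C(13,j)·(3z)^j·(-3)^(13-j); the z^11 term has j = 11.
C(13,11) = 78.
Coefficient = C(13,11) · 3^11 · (-3)^2 = 78 · 177147 · 9 = 124357194.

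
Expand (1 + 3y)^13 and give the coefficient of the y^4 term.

The general term is C(13,j)·(1)^j·(3y)^(13-j); the y^4 term has j = 9.
C(13,9) = 715.
Coefficient = C(13,9) · 3^4 = 715 · 81 = 57915.

57915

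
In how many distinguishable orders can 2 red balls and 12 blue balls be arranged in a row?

91

Choose positions for the red balls: C(14,2) = 91.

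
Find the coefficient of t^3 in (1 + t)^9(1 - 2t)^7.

Coefficient of t^3 = Σ_{j} C(9,j)·1^j·C(7,3-j)·(-2)^(3-j) for j from 0 to 3.
= (-280) + 756 + (-504) + 84 = 56.

56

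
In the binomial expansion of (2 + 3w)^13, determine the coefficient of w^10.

The general term is C(13,j)·(2)^j·(3w)^(13-j); the w^10 term has j = 3.
C(13,3) = 286.
Coefficient = C(13,3) · 2^3 · 3^10 = 286 · 8 · 59049 = 135104112.

135104112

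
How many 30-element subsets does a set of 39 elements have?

211915132

C(39,30) = C(39,9) by symmetry.
C(39,9) = (39·38·37·36·35·34·33·32·31) / 9! = 76899763100160 / 362880 = 211915132.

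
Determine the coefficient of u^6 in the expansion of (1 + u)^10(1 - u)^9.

-84

Coefficient of u^6 = Σ_{j} C(10,j)·1^j·C(9,6-j)·(-1)^(6-j) for j from 0 to 6.
= 84 + (-1260) + 5670 + (-10080) + 7560 + (-2268) + 210 = -84.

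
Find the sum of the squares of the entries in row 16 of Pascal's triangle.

601080390

By Vandermonde's identity, Σ C(16,k)² = C(32,16) = 601080390.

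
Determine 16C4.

1820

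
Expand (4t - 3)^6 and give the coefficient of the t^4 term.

The general term is C(6,j)·(4t)^j·(-3)^(6-j); the t^4 term has j = 4.
C(6,4) = 15.
Coefficient = C(6,4) · 4^4 · (-3)^2 = 15 · 256 · 9 = 34560.

34560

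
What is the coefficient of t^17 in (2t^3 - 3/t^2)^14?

General term: C(14,j)·(2t^3)^j·(-3/t^2)^(14-j), with t-exponent 3j − 2(14−j) = 5j − 28.
Set 5j − 28 = 17: j = 9.
C(14,9) = 2002; 2^9 = 512; (-3)^5 = -243.
Coefficient = 2002 · 512 · (-243) = -249080832.

-249080832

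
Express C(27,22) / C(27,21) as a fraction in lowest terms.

3/11

C(n,k+1)/C(n,k) = (n−k)/(k+1) = (27−21)/(21+1) = 6/22 = 3/11.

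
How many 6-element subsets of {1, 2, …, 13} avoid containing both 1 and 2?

1386

All 6-subsets: C(13,6) = 1716. Those containing both fixed elements: C(11,4) = 330.
1716 − 330 = 1386.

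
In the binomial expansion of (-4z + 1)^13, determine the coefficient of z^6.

The general term is C(13,j)·(-4z)^j·(1)^(13-j); the z^6 term has j = 6.
C(13,6) = 1716.
Coefficient = C(13,6) · (-4)^6 = 1716 · 4096 = 7028736.

7028736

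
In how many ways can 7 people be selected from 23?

245157

This is C(23,7) = 245157.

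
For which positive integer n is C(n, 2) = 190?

20

n(n−1)/2 = 190 ⇒ n(n−1) = 380. Since 20·19 = 380, n = 20.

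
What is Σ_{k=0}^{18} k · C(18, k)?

Since k·C(18,k) = 18·C(17,k−1), the sum is 18·2^17 = 18·131072 = 2359296.

2359296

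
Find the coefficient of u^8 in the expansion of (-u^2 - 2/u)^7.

General term: C(7,j)·(-u^2)^j·(-2/u)^(7-j), with u-exponent 2j − 1(7−j) = 3j − 7.
Set 3j − 7 = 8: j = 5.
C(7,5) = 21; (-1)^5 = -1; (-2)^2 = 4.
Coefficient = 21 · (-1) · 4 = -84.

-84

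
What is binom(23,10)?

1144066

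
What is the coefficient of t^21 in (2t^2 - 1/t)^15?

-1863680

General term: C(15,j)·(2t^2)^j·(-1/t)^(15-j), with t-exponent 2j − 1(15−j) = 3j − 15.
Set 3j − 15 = 21: j = 12.
C(15,12) = 455; 2^12 = 4096; (-1)^3 = -1.
Coefficient = 455 · 4096 · (-1) = -1863680.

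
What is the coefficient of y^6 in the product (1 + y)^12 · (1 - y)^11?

-165

Coefficient of y^6 = Σ_{j} C(12,j)·1^j·C(11,6-j)·(-1)^(6-j) for j from 0 to 6.
= 462 + (-5544) + 21780 + (-36300) + 27225 + (-8712) + 924 = -165.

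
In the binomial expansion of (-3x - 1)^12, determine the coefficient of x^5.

The general term is C(12,j)·(-3x)^j·(-1)^(12-j); the x^5 term has j = 5.
C(12,5) = 792.
Coefficient = C(12,5) · (-3)^5 · (-1)^7 = 792 · (-243) · (-1) = 192456.

192456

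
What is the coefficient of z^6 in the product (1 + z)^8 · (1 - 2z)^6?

-156

Coefficient of z^6 = Σ_{j} C(8,j)·1^j·C(6,6-j)·(-2)^(6-j) for j from 0 to 6.
= 64 + (-1536) + 6720 + (-8960) + 4200 + (-672) + 28 = -156.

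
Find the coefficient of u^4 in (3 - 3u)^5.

The general term is C(5,j)·(3)^j·(-3u)^(5-j); the u^4 term has j = 1.
C(5,1) = 5.
Coefficient = C(5,1) · 3^1 · (-3)^4 = 5 · 3 · 81 = 1215.

1215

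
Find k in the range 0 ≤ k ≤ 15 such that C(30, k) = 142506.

5

C(30,k) increases on 0 ≤ k ≤ 15. C(30,4) = 27405 and C(30,5) = 142506, so k = 5.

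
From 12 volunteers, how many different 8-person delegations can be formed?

495

This is C(12,8) = 495.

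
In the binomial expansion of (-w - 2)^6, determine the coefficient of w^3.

160

The general term is C(6,j)·(-w)^j·(-2)^(6-j); the w^3 term has j = 3.
C(6,3) = 20.
Coefficient = C(6,3) · (-1)^3 · (-2)^3 = 20 · (-1) · (-8) = 160.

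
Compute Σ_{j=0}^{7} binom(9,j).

1 + 9 + 36 + 84 + 126 + 126 + 84 + 36 = 502.

502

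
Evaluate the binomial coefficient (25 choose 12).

C(25,12) = (25·24·23·22·21·20·19·18·17·16·15·14) / 12! = 2490952020480000 / 479001600 = 5200300.

5200300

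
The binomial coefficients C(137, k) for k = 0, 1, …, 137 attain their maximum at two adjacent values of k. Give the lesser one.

68

For odd n = 137, C(137,k) peaks at k = (n−1)/2 and (n+1)/2; the lesser is 68.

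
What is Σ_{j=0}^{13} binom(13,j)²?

10400600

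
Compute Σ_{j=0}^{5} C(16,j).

1 + 16 + 120 + 560 + 1820 + 4368 = 6885.

6885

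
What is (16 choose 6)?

8008

C(16,6) = (16·15·14·13·12·11) / 6! = 5765760 / 720 = 8008.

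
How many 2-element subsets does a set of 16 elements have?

C(16,2) = (16·15) / 2! = 240 / 2 = 120.

120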